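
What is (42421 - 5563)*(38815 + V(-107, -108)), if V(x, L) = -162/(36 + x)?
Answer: 101581643166/71 ≈ 1.4307e+9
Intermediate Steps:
(42421 - 5563)*(38815 + V(-107, -108)) = (42421 - 5563)*(38815 - 162/(36 - 107)) = 36858*(38815 - 162/(-71)) = 36858*(38815 - 162*(-1/71)) = 36858*(38815 + 162/71) = 36858*(2756027/71) = 101581643166/71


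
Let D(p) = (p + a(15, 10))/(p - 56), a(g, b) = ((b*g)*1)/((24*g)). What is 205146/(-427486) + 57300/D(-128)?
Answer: 27042265331937/327240533 ≈ 82637.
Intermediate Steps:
a(g, b) = b/24 (a(g, b) = (b*g)*(1/(24*g)) = b/24)
D(p) = (5/12 + p)/(-56 + p) (D(p) = (p + (1/24)*10)/(p - 56) = (p + 5/12)/(-56 + p) = (5/12 + p)/(-56 + p))
205146/(-427486) + 57300/D(-128) = 205146/(-427486) + 57300/(((5/12 - 128)/(-56 - 128))) = 205146*(-1/427486) + 57300/((-1531/12/(-184))) = -102573/213743 + 57300/((-1/184*(-1531/12))) = -102573/213743 + 57300/(1531/2208) = -102573/213743 + 57300*(2208/1531) = -102573/213743 + 126518400/1531 = 27042265331937/327240533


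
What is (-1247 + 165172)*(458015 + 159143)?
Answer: 101167625150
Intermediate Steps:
(-1247 + 165172)*(458015 + 159143) = 163925*617158 = 101167625150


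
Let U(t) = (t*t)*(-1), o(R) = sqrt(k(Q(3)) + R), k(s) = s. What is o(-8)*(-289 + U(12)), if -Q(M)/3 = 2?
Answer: -433*I*sqrt(14) ≈ -1620.1*I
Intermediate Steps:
Q(M) = -6 (Q(M) = -3*2 = -6)
o(R) = sqrt(-6 + R)
U(t) = -t**2 (U(t) = t**2*(-1) = -t**2)
o(-8)*(-289 + U(12)) = sqrt(-6 - 8)*(-289 - 1*12**2) = sqrt(-14)*(-289 - 1*144) = (I*sqrt(14))*(-289 - 144) = (I*sqrt(14))*(-433) = -433*I*sqrt(14)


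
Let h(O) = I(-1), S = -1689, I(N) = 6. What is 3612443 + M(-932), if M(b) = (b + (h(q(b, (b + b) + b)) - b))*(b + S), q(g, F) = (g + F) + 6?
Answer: 3596717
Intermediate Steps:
q(g, F) = 6 + F + g (q(g, F) = (F + g) + 6 = 6 + F + g)
h(O) = 6
M(b) = -10134 + 6*b (M(b) = (b + (6 - b))*(b - 1689) = 6*(-1689 + b) = -10134 + 6*b)
3612443 + M(-932) = 3612443 + (-10134 + 6*(-932)) = 3612443 + (-10134 - 5592) = 3612443 - 15726 = 3596717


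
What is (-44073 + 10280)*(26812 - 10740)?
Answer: -543121096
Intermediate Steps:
(-44073 + 10280)*(26812 - 10740) = -33793*16072 = -543121096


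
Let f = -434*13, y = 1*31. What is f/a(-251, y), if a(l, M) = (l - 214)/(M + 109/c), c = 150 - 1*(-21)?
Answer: 196924/513 ≈ 383.87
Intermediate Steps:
c = 171 (c = 150 + 21 = 171)
y = 31
a(l, M) = (-214 + l)/(109/171 + M) (a(l, M) = (l - 214)/(M + 109/171) = (-214 + l)/(M + 109*(1/171)) = (-214 + l)/(M + 109/171) = (-214 + l)/(109/171 + M))
f = -5642
f/a(-251, y) = -5642*(109 + 171*31)/(171*(-214 - 251)) = -5642/(171*(-465)/(109 + 5301)) = -5642/(171*(-465)/5410) = -5642/(171*(1/5410)*(-465)) = -5642/(-15903/1082) = -5642*(-1082/15903) = 196924/513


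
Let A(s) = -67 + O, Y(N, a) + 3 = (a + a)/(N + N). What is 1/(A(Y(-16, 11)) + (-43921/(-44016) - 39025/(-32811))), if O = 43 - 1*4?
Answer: -481402992/12426344999 ≈ -0.038741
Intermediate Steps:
O = 39 (O = 43 - 4 = 39)
Y(N, a) = -3 + a/N (Y(N, a) = -3 + (a + a)/(N + N) = -3 + (2*a)/((2*N)) = -3 + (2*a)*(1/(2*N)) = -3 + a/N)
A(s) = -28 (A(s) = -67 + 39 = -28)
1/(A(Y(-16, 11)) + (-43921/(-44016) - 39025/(-32811))) = 1/(-28 + (-43921/(-44016) - 39025/(-32811))) = 1/(-28 + (-43921*(-1/44016) - 39025*(-1/32811))) = 1/(-28 + (43921/44016 + 39025/32811)) = 1/(-28 + 1052938777/481402992) = 1/(-12426344999/481402992) = -481402992/12426344999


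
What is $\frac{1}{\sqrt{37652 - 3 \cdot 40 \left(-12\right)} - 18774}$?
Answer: $- \frac{9387}{176211992} - \frac{\sqrt{9773}}{176211992} \approx -5.3832 \cdot 10^{-5}$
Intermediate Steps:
$\frac{1}{\sqrt{37652 - 3 \cdot 40 \left(-12\right)} - 18774} = \frac{1}{\sqrt{37652 - -1440} - 18774} = \frac{1}{\sqrt{37652 + 1440} - 18774} = \frac{1}{\sqrt{39092} - 18774} = \frac{1}{2 \sqrt{9773} - 18774} = \frac{1}{-18774 + 2 \sqrt{9773}}$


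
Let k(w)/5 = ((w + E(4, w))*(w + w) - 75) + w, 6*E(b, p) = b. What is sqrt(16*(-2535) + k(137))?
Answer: 34*sqrt(1155)/3 ≈ 385.17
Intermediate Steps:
E(b, p) = b/6
k(w) = -375 + 5*w + 10*w*(2/3 + w) (k(w) = 5*(((w + (1/6)*4)*(w + w) - 75) + w) = 5*(((w + 2/3)*(2*w) - 75) + w) = 5*(((2/3 + w)*(2*w) - 75) + w) = 5*((2*w*(2/3 + w) - 75) + w) = 5*((-75 + 2*w*(2/3 + w)) + w) = 5*(-75 + w + 2*w*(2/3 + w)) = -375 + 5*w + 10*w*(2/3 + w))
sqrt(16*(-2535) + k(137)) = sqrt(16*(-2535) + (-375 + 10*137**2 + (35/3)*137)) = sqrt(-40560 + (-375 + 10*18769 + 4795/3)) = sqrt(-40560 + (-375 + 187690 + 4795/3)) = sqrt(-40560 + 566740/3) = sqrt(445060/3) = 34*sqrt(1155)/3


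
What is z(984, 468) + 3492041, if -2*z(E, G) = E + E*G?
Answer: 3261293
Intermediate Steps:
z(E, G) = -E/2 - E*G/2 (z(E, G) = -(E + E*G)/2 = -E/2 - E*G/2)
z(984, 468) + 3492041 = -½*984*(1 + 468) + 3492041 = -½*984*469 + 3492041 = -230748 + 3492041 = 3261293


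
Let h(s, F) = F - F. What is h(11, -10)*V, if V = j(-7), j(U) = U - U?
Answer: 0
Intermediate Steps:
h(s, F) = 0
j(U) = 0
V = 0
h(11, -10)*V = 0*0 = 0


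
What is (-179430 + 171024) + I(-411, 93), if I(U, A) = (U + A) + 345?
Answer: -8379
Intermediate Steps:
I(U, A) = 345 + A + U (I(U, A) = (A + U) + 345 = 345 + A + U)
(-179430 + 171024) + I(-411, 93) = (-179430 + 171024) + (345 + 93 - 411) = -8406 + 27 = -8379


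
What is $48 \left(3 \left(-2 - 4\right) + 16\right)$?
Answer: $-96$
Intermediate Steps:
$48 \left(3 \left(-2 - 4\right) + 16\right) = 48 \left(3 \left(-6\right) + 16\right) = 48 \left(-18 + 16\right) = 48 \left(-2\right) = -96$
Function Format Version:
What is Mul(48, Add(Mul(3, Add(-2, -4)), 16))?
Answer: -96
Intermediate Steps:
Mul(48, Add(Mul(3, Add(-2, -4)), 16)) = Mul(48, Add(Mul(3, -6), 16)) = Mul(48, Add(-18, 16)) = Mul(48, -2) = -96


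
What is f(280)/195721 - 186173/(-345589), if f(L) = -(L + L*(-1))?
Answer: 186173/345589 ≈ 0.53871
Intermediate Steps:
f(L) = 0 (f(L) = -(L - L) = -1*0 = 0)
f(280)/195721 - 186173/(-345589) = 0/195721 - 186173/(-345589) = 0*(1/195721) - 186173*(-1/345589) = 0 + 186173/345589 = 186173/345589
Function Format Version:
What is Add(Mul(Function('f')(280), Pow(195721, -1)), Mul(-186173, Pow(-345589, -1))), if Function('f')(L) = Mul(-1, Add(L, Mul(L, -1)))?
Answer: Rational(186173, 345589) ≈ 0.53871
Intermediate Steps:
Function('f')(L) = 0 (Function('f')(L) = Mul(-1, Add(L, Mul(-1, L))) = Mul(-1, 0) = 0)
Add(Mul(Function('f')(280), Pow(195721, -1)), Mul(-186173, Pow(-345589, -1))) = Add(Mul(0, Pow(195721, -1)), Mul(-186173, Pow(-345589, -1))) = Add(Mul(0, Rational(1, 195721)), Mul(-186173, Rational(-1, 345589))) = Add(0, Rational(186173, 345589)) = Rational(186173, 345589)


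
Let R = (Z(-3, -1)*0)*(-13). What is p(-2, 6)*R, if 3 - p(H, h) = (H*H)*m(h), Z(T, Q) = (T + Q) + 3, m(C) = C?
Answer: 0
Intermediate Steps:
Z(T, Q) = 3 + Q + T (Z(T, Q) = (Q + T) + 3 = 3 + Q + T)
R = 0 (R = ((3 - 1 - 3)*0)*(-13) = -1*0*(-13) = 0*(-13) = 0)
p(H, h) = 3 - h*H**2 (p(H, h) = 3 - H*H*h = 3 - H**2*h = 3 - h*H**2)
p(-2, 6)*R = (3 - 1*6*(-2)**2)*0 = (3 - 1*6*4)*0 = (3 - 24)*0 = -21*0 = 0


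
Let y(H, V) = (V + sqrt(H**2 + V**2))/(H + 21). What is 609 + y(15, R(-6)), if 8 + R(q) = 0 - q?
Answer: 10961/18 + sqrt(229)/36 ≈ 609.37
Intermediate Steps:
R(q) = -8 - q (R(q) = -8 + (0 - q) = -8 - q)
y(H, V) = (V + sqrt(H**2 + V**2))/(21 + H)
609 + y(15, R(-6)) = 609 + ((-8 - 1*(-6)) + sqrt(15**2 + (-8 - 1*(-6))**2))/(21 + 15) = 609 + ((-8 + 6) + sqrt(225 + (-8 + 6)**2))/36 = 609 + (-2 + sqrt(225 + (-2)**2))/36 = 609 + (-2 + sqrt(225 + 4))/36 = 609 + (-2 + sqrt(229))/36 = 609 + (-1/18 + sqrt(229)/36) = 10961/18 + sqrt(229)/36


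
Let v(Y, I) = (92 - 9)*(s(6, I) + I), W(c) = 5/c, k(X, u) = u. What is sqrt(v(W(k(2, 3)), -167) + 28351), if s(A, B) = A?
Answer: 2*sqrt(3747) ≈ 122.43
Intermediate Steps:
v(Y, I) = 498 + 83*I (v(Y, I) = (92 - 9)*(6 + I) = 83*(6 + I) = 498 + 83*I)
sqrt(v(W(k(2, 3)), -167) + 28351) = sqrt((498 + 83*(-167)) + 28351) = sqrt((498 - 13861) + 28351) = sqrt(-13363 + 28351) = sqrt(14988) = 2*sqrt(3747)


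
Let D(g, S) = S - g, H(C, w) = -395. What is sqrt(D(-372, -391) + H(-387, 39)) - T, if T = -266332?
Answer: 266332 + 3*I*sqrt(46) ≈ 2.6633e+5 + 20.347*I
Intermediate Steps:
sqrt(D(-372, -391) + H(-387, 39)) - T = sqrt((-391 - 1*(-372)) - 395) - 1*(-266332) = sqrt((-391 + 372) - 395) + 266332 = sqrt(-19 - 395) + 266332 = sqrt(-414) + 266332 = 3*I*sqrt(46) + 266332 = 266332 + 3*I*sqrt(46)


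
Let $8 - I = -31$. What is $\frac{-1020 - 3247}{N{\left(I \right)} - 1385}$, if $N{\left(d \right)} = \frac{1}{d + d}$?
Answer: $\frac{332826}{108029} \approx 3.0809$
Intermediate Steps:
$I = 39$ ($I = 8 - -31 = 8 + 31 = 39$)
$N{\left(d \right)} = \frac{1}{2 d}$
$\frac{-1020 - 3247}{N{\left(I \right)} - 1385} = \frac{-1020 - 3247}{\frac{1}{2 \cdot 39} - 1385} = - \frac{4267}{\frac{1}{2} \cdot \frac{1}{39} - 1385} = - \frac{4267}{\frac{1}{78} - 1385} = - \frac{4267}{- \frac{108029}{78}} = \left(-4267\right) \left(- \frac{78}{108029}\right) = \frac{332826}{108029}$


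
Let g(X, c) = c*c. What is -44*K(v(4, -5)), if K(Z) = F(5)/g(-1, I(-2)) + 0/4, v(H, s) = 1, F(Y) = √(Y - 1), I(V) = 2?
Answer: -22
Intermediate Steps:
F(Y) = √(-1 + Y)
g(X, c) = c²
K(Z) = ½ (K(Z) = √(-1 + 5)/(2²) + 0/4 = √4/4 + 0*(¼) = 2*(¼) + 0 = ½ + 0 = ½)
-44*K(v(4, -5)) = -44*½ = -22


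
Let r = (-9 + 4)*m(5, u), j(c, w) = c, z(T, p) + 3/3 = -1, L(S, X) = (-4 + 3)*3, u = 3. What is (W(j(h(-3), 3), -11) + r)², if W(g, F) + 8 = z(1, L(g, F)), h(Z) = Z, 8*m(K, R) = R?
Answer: 9025/64 ≈ 141.02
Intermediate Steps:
L(S, X) = -3 (L(S, X) = -1*3 = -3)
m(K, R) = R/8
z(T, p) = -2 (z(T, p) = -1 - 1 = -2)
r = -15/8 (r = (-9 + 4)*((⅛)*3) = -5*3/8 = -15/8 ≈ -1.8750)
W(g, F) = -10 (W(g, F) = -8 - 2 = -10)
(W(j(h(-3), 3), -11) + r)² = (-10 - 15/8)² = (-95/8)² = 9025/64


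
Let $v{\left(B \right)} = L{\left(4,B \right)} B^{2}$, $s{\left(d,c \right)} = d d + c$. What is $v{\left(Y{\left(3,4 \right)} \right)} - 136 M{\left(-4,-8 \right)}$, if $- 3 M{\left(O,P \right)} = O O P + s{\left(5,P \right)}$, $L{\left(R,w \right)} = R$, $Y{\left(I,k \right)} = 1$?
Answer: $-5028$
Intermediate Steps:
$s{\left(d,c \right)} = c + d^{2}$ ($s{\left(d,c \right)} = d^{2} + c = c + d^{2}$)
$M{\left(O,P \right)} = - \frac{25}{3} - \frac{P}{3} - \frac{P O^{2}}{3}$ ($M{\left(O,P \right)} = - \frac{O O P + \left(P + 5^{2}\right)}{3} = - \frac{O^{2} P + \left(P + 25\right)}{3} = - \frac{P O^{2} + \left(25 + P\right)}{3} = - \frac{25 + P + P O^{2}}{3} = - \frac{25}{3} - \frac{P}{3} - \frac{P O^{2}}{3}$)
$v{\left(B \right)} = 4 B^{2}$
$v{\left(Y{\left(3,4 \right)} \right)} - 136 M{\left(-4,-8 \right)} = 4 \cdot 1^{2} - 136 \left(- \frac{25}{3} - - \frac{8}{3} - - \frac{8 \left(-4\right)^{2}}{3}\right) = 4 \cdot 1 - 136 \left(- \frac{25}{3} + \frac{8}{3} - \left(- \frac{8}{3}\right) 16\right) = 4 - 136 \left(- \frac{25}{3} + \frac{8}{3} + \frac{128}{3}\right) = 4 - 5032 = -5028$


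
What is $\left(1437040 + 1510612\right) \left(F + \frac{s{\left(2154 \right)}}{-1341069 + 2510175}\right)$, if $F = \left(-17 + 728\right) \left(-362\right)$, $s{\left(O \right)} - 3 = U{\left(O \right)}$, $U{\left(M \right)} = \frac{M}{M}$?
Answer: $- \frac{443484325089067088}{584553} \approx -7.5867 \cdot 10^{11}$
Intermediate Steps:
$U{\left(M \right)} = 1$
$s{\left(O \right)} = 4$ ($s{\left(O \right)} = 3 + 1 = 4$)
$F = -257382$ ($F = 711 \left(-362\right) = -257382$)
$\left(1437040 + 1510612\right) \left(F + \frac{s{\left(2154 \right)}}{-1341069 + 2510175}\right) = \left(1437040 + 1510612\right) \left(-257382 + \frac{4}{-1341069 + 2510175}\right) = 2947652 \left(-257382 + \frac{4}{1169106}\right) = 2947652 \left(-257382 + 4 \cdot \frac{1}{1169106}\right) = 2947652 \left(-257382 + \frac{2}{584553}\right) = 2947652 \left(- \frac{150453420244}{584553}\right) = - \frac{443484325089067088}{584553}$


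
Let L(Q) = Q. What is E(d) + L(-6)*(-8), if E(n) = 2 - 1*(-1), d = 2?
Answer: 51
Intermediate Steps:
E(n) = 3 (E(n) = 2 + 1 = 3)
E(d) + L(-6)*(-8) = 3 - 6*(-8) = 3 + 48 = 51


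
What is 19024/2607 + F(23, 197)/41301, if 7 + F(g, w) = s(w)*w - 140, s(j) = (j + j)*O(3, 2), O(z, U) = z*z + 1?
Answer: 936276085/35890569 ≈ 26.087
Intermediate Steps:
O(z, U) = 1 + z² (O(z, U) = z² + 1 = 1 + z²)
s(j) = 20*j (s(j) = (j + j)*(1 + 3²) = (2*j)*(1 + 9) = (2*j)*10 = 20*j)
F(g, w) = -147 + 20*w² (F(g, w) = -7 + ((20*w)*w - 140) = -7 + (20*w² - 140) = -7 + (-140 + 20*w²) = -147 + 20*w²)
19024/2607 + F(23, 197)/41301 = 19024/2607 + (-147 + 20*197²)/41301 = 19024*(1/2607) + (-147 + 20*38809)*(1/41301) = 19024/2607 + (-147 + 776180)*(1/41301) = 19024/2607 + 776033*(1/41301) = 19024/2607 + 776033/41301 = 936276085/35890569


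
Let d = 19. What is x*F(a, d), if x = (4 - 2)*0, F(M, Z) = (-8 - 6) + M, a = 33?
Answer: 0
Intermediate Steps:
F(M, Z) = -14 + M
x = 0 (x = 2*0 = 0)
x*F(a, d) = 0*(-14 + 33) = 0*19 = 0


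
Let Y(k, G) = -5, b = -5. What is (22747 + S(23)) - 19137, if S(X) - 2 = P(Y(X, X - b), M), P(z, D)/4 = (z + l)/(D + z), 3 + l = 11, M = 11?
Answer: 3614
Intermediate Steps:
l = 8 (l = -3 + 11 = 8)
P(z, D) = 4*(8 + z)/(D + z) (P(z, D) = 4*((z + 8)/(D + z)) = 4*((8 + z)/(D + z)) = 4*(8 + z)/(D + z))
S(X) = 4 (S(X) = 2 + 4*(8 - 5)/(11 - 5) = 2 + 4*3/6 = 2 + 4*(1/6)*3 = 2 + 2 = 4)
(22747 + S(23)) - 19137 = (22747 + 4) - 19137 = 22751 - 19137 = 3614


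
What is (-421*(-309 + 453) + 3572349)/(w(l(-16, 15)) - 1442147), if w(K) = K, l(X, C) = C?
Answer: -3511725/1442132 ≈ -2.4351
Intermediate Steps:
(-421*(-309 + 453) + 3572349)/(w(l(-16, 15)) - 1442147) = (-421*(-309 + 453) + 3572349)/(15 - 1442147) = (-421*144 + 3572349)/(-1442132) = (-60624 + 3572349)*(-1/1442132) = 3511725*(-1/1442132) = -3511725/1442132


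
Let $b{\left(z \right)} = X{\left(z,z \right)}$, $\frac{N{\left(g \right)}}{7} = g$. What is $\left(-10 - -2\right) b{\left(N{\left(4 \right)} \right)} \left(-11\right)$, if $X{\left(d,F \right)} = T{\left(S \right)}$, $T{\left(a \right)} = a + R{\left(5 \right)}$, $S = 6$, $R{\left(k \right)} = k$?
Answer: $968$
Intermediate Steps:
$N{\left(g \right)} = 7 g$
$T{\left(a \right)} = 5 + a$ ($T{\left(a \right)} = a + 5 = 5 + a$)
$X{\left(d,F \right)} = 11$ ($X{\left(d,F \right)} = 5 + 6 = 11$)
$b{\left(z \right)} = 11$
$\left(-10 - -2\right) b{\left(N{\left(4 \right)} \right)} \left(-11\right) = \left(-10 - -2\right) 11 \left(-11\right) = \left(-10 + 2\right) 11 \left(-11\right) = \left(-8\right) 11 \left(-11\right) = \left(-88\right) \left(-11\right) = 968$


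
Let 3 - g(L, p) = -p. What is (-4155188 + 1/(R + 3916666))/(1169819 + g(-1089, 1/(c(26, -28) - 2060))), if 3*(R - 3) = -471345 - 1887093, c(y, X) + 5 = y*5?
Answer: -25170308952430005/7086269296682587 ≈ -3.5520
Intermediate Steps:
c(y, X) = -5 + 5*y (c(y, X) = -5 + y*5 = -5 + 5*y)
g(L, p) = 3 + p (g(L, p) = 3 - (-1)*p = 3 + p)
R = -786143 (R = 3 + (-471345 - 1887093)/3 = 3 + (1/3)*(-2358438) = 3 - 786146 = -786143)
(-4155188 + 1/(R + 3916666))/(1169819 + g(-1089, 1/(c(26, -28) - 2060))) = (-4155188 + 1/(-786143 + 3916666))/(1169819 + (3 + 1/((-5 + 5*26) - 2060))) = (-4155188 + 1/3130523)/(1169819 + (3 + 1/((-5 + 130) - 2060))) = (-4155188 + 1/3130523)/(1169819 + (3 + 1/(125 - 2060))) = -13007911603323/(3130523*(1169819 + (3 + 1/(-1935)))) = -13007911603323/(3130523*(1169819 + (3 - 1/1935))) = -13007911603323/(3130523*(1169819 + 5804/1935)) = -13007911603323/(3130523*2263605569/1935) = -13007911603323/3130523*1935/2263605569 = -25170308952430005/7086269296682587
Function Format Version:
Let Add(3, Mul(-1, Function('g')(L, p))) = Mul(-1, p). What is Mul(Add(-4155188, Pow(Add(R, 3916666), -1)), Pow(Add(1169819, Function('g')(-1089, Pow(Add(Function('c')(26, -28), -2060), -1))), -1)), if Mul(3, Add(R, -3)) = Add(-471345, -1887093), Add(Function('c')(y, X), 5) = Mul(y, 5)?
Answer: Rational(-25170308952430005, 7086269296682587) ≈ -3.5520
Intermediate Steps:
Function('c')(y, X) = Add(-5, Mul(5, y)) (Function('c')(y, X) = Add(-5, Mul(y, 5)) = Add(-5, Mul(5, y)))
Function('g')(L, p) = Add(3, p) (Function('g')(L, p) = Add(3, Mul(-1, Mul(-1, p))) = Add(3, p))
R = -786143 (R = Add(3, Mul(Rational(1, 3), Add(-471345, -1887093))) = Add(3, Mul(Rational(1, 3), -2358438)) = Add(3, -786146) = -786143)
Mul(Add(-4155188, Pow(Add(R, 3916666), -1)), Pow(Add(1169819, Function('g')(-1089, Pow(Add(Function('c')(26, -28), -2060), -1))), -1)) = Mul(Add(-4155188, Pow(Add(-786143, 3916666), -1)), Pow(Add(1169819, Add(3, Pow(Add(Add(-5, Mul(5, 26)), -2060), -1))), -1)) = Mul(Add(-4155188, Pow(3130523, -1)), Pow(Add(1169819, Add(3, Pow(Add(Add(-5, 130), -2060), -1))), -1)) = Mul(Add(-4155188, Rational(1, 3130523)), Pow(Add(1169819, Add(3, Pow(Add(125, -2060), -1))), -1)) = Mul(Rational(-13007911603323, 3130523), Pow(Add(1169819, Add(3, Pow(-1935, -1))), -1)) = Mul(Rational(-13007911603323, 3130523), Pow(Add(1169819, Add(3, Rational(-1, 1935))), -1)) = Mul(Rational(-13007911603323, 3130523), Pow(Add(1169819, Rational(5804, 1935)), -1)) = Mul(Rational(-13007911603323, 3130523), Pow(Rational(2263605569, 1935), -1)) = Mul(Rational(-13007911603323, 3130523), Rational(1935, 2263605569)) = Rational(-25170308952430005, 7086269296682587)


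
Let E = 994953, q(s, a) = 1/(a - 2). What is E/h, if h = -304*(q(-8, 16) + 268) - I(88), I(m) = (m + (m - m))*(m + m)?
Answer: -6964671/678872 ≈ -10.259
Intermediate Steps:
I(m) = 2*m² (I(m) = (m + 0)*(2*m) = m*(2*m) = 2*m²)
q(s, a) = 1/(-2 + a)
h = -678872/7 (h = -304*(1/(-2 + 16) + 268) - 2*88² = -304*(1/14 + 268) - 2*7744 = -304*(1/14 + 268) - 1*15488 = -304*3753/14 - 15488 = -570456/7 - 15488 = -678872/7 ≈ -96982.)
E/h = 994953/(-678872/7) = 994953*(-7/678872) = -6964671/678872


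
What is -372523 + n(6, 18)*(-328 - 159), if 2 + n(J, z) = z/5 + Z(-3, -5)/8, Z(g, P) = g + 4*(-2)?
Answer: -14905303/40 ≈ -3.7263e+5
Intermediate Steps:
Z(g, P) = -8 + g (Z(g, P) = g - 8 = -8 + g)
n(J, z) = -27/8 + z/5 (n(J, z) = -2 + (z/5 + (-8 - 3)/8) = -2 + (z*(1/5) - 11*1/8) = -2 + (z/5 - 11/8) = -2 + (-11/8 + z/5) = -27/8 + z/5)
-372523 + n(6, 18)*(-328 - 159) = -372523 + (-27/8 + (1/5)*18)*(-328 - 159) = -372523 + (-27/8 + 18/5)*(-487) = -372523 + (9/40)*(-487) = -372523 - 4383/40 = -14905303/40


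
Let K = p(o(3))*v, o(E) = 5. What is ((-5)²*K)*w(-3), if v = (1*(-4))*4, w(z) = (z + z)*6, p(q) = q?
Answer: 72000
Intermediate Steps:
w(z) = 12*z (w(z) = (2*z)*6 = 12*z)
v = -16 (v = -4*4 = -16)
K = -80 (K = 5*(-16) = -80)
((-5)²*K)*w(-3) = ((-5)²*(-80))*(12*(-3)) = (25*(-80))*(-36) = -2000*(-36) = 72000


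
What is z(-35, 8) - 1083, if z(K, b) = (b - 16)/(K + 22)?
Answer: -14071/13 ≈ -1082.4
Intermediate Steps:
z(K, b) = (-16 + b)/(22 + K)
z(-35, 8) - 1083 = (-16 + 8)/(22 - 35) - 1083 = -8/(-13) - 1083 = -1/13*(-8) - 1083 = 8/13 - 1083 = -14071/13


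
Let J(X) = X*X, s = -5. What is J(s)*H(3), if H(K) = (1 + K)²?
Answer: 400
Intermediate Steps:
J(X) = X²
J(s)*H(3) = (-5)²*(1 + 3)² = 25*4² = 25*16 = 400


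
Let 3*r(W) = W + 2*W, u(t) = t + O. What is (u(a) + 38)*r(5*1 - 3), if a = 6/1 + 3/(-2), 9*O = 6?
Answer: 259/3 ≈ 86.333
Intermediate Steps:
O = ⅔ (O = (⅑)*6 = ⅔ ≈ 0.66667)
a = 9/2 (a = 6*1 + 3*(-½) = 6 - 3/2 = 9/2 ≈ 4.5000)
u(t) = ⅔ + t (u(t) = t + ⅔ = ⅔ + t)
r(W) = W (r(W) = (W + 2*W)/3 = (3*W)/3 = W)
(u(a) + 38)*r(5*1 - 3) = ((⅔ + 9/2) + 38)*(5*1 - 3) = (31/6 + 38)*(5 - 3) = (259/6)*2 = 259/3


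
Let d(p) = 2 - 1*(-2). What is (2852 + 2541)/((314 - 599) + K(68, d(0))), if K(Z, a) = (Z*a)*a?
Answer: 5393/803 ≈ 6.7161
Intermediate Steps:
d(p) = 4 (d(p) = 2 + 2 = 4)
K(Z, a) = Z*a²
(2852 + 2541)/((314 - 599) + K(68, d(0))) = (2852 + 2541)/((314 - 599) + 68*4²) = 5393/(-285 + 68*16) = 5393/(-285 + 1088) = 5393/803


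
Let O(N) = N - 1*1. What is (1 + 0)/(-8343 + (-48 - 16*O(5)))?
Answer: -1/8455 ≈ -0.00011827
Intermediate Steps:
O(N) = -1 + N (O(N) = N - 1 = -1 + N)
(1 + 0)/(-8343 + (-48 - 16*O(5))) = (1 + 0)/(-8343 + (-48 - 16*(-1 + 5))) = 1/(-8343 + (-48 - 16*4)) = 1/(-8343 + (-48 - 64)) = 1/(-8343 - 112) = 1/(-8455) = 1*(-1/8455) = -1/8455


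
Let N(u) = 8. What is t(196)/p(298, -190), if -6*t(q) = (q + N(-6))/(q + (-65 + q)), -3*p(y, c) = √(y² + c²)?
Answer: 17*√31226/3403634 ≈ 0.00088260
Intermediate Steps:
p(y, c) = -√(c² + y²)/3 (p(y, c) = -√(y² + c²)/3 = -√(c² + y²)/3)
t(q) = -(8 + q)/(6*(-65 + 2*q)) (t(q) = -(q + 8)/(6*(q + (-65 + q))) = -(8 + q)/(6*(-65 + 2*q)))
t(196)/p(298, -190) = ((-8 - 1*196)/(6*(-65 + 2*196)))/((-√((-190)² + 298²)/3)) = ((-8 - 196)/(6*(-65 + 392)))/((-√(36100 + 88804)/3)) = ((⅙)*(-204)/327)/((-2*√31226/3)) = ((⅙)*(1/327)*(-204))/((-2*√31226/3)) = -34*(-3*√31226/62452)/327 = -(-17)*√31226/3403634 = 17*√31226/3403634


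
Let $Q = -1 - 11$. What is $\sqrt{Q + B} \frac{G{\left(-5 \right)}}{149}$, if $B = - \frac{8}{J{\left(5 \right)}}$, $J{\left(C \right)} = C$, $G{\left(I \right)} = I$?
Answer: $- \frac{2 i \sqrt{85}}{149} \approx - 0.12375 i$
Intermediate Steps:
$Q = -12$ ($Q = -1 - 11 = -12$)
$B = - \frac{8}{5} \approx -1.6$
$\sqrt{Q + B} \frac{G{\left(-5 \right)}}{149} = \sqrt{-12 - \frac{8}{5}} \left(- \frac{5}{149}\right) = \sqrt{- \frac{68}{5}} \left(\left(-5\right) \frac{1}{149}\right) = \frac{2 i \sqrt{85}}{5} \left(- \frac{5}{149}\right) = - \frac{2 i \sqrt{85}}{149}$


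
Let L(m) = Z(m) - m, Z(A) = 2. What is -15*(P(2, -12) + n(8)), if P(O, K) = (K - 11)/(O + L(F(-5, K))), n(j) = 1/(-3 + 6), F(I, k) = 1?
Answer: 110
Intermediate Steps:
n(j) = ⅓ (n(j) = 1/3 = ⅓)
L(m) = 2 - m
P(O, K) = (-11 + K)/(1 + O) (P(O, K) = (K - 11)/(O + (2 - 1*1)) = (-11 + K)/(O + (2 - 1)) = (-11 + K)/(O + 1) = (-11 + K)/(1 + O))
-15*(P(2, -12) + n(8)) = -15*((-11 - 12)/(1 + 2) + ⅓) = -15*(-23/3 + ⅓) = -15*(-22/3) = 110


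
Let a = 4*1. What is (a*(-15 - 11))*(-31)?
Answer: 3224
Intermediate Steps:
a = 4
(a*(-15 - 11))*(-31) = (4*(-15 - 11))*(-31) = (4*(-26))*(-31) = -104*(-31) = 3224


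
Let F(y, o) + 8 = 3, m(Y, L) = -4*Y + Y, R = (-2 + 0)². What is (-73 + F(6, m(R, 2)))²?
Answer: 6084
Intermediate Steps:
R = 4 (R = (-2)² = 4)
m(Y, L) = -3*Y
F(y, o) = -5 (F(y, o) = -8 + 3 = -5)
(-73 + F(6, m(R, 2)))² = (-73 - 5)² = (-78)² = 6084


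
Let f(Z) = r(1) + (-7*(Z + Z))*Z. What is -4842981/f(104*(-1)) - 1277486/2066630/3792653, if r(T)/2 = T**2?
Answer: 6326555931269561083/197807870215995430 ≈ 31.983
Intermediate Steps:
r(T) = 2*T**2
f(Z) = 2 - 14*Z**2 (f(Z) = 2*1**2 + (-7*(Z + Z))*Z = 2*1 + (-14*Z)*Z = 2 + (-14*Z)*Z = 2 - 14*Z**2)
-4842981/f(104*(-1)) - 1277486/2066630/3792653 = -4842981/(2 - 14*(104*(-1))**2) - 1277486/2066630/3792653 = -4842981/(2 - 14*(-104)**2) - 1277486*1/2066630*(1/3792653) = -4842981/(2 - 14*10816) - 638743/1033315*1/3792653 = -4842981/(2 - 151424) - 638743/3919005234695 = -4842981/(-151422) - 638743/3919005234695 = -4842981*(-1/151422) - 638743/3919005234695 = 1614327/50474 - 638743/3919005234695 = 6326555931269561083/197807870215995430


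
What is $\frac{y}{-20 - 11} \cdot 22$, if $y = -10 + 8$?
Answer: $\frac{44}{31} \approx 1.4194$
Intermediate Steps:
$y = -2$
$\frac{y}{-20 - 11} \cdot 22 = \frac{1}{-20 - 11} \left(-2\right) 22 = \frac{1}{-31} \left(-2\right) 22 = \left(- \frac{1}{31}\right) \left(-2\right) 22 = \frac{2}{31} \cdot 22 = \frac{44}{31}$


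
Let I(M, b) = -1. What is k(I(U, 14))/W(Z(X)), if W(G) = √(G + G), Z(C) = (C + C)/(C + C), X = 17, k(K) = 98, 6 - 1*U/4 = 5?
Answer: 49*√2 ≈ 69.297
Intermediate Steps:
U = 4 (U = 24 - 4*5 = 24 - 20 = 4)
Z(C) = 1 (Z(C) = (2*C)/((2*C)) = (2*C)*(1/(2*C)) = 1)
W(G) = √2*√G (W(G) = √(2*G) = √2*√G)
k(I(U, 14))/W(Z(X)) = 98/((√2*√1)) = 98/((√2*1)) = 98/(√2) = 98*(√2/2) = 49*√2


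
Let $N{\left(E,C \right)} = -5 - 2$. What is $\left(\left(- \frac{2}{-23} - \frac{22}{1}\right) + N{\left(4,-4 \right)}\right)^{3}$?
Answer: $- \frac{294079625}{12167} \approx -24170.0$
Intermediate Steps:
$N{\left(E,C \right)} = -7$ ($N{\left(E,C \right)} = -5 - 2 = -7$)
$\left(\left(- \frac{2}{-23} - \frac{22}{1}\right) + N{\left(4,-4 \right)}\right)^{3} = \left(\left(- \frac{2}{-23} - \frac{22}{1}\right) - 7\right)^{3} = \left(\left(\left(-2\right) \left(- \frac{1}{23}\right) - 22\right) - 7\right)^{3} = \left(\left(\frac{2}{23} - 22\right) - 7\right)^{3} = \left(- \frac{504}{23} - 7\right)^{3} = \left(- \frac{665}{23}\right)^{3} = - \frac{294079625}{12167}$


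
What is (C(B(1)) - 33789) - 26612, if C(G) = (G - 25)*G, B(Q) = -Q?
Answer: -60375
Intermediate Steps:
C(G) = G*(-25 + G) (C(G) = (-25 + G)*G = G*(-25 + G))
(C(B(1)) - 33789) - 26612 = ((-1*1)*(-25 - 1*1) - 33789) - 26612 = (-(-25 - 1) - 33789) - 26612 = (-1*(-26) - 33789) - 26612 = (26 - 33789) - 26612 = -33763 - 26612 = -60375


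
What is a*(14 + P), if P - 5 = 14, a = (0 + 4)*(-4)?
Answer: -528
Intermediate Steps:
a = -16 (a = 4*(-4) = -16)
P = 19 (P = 5 + 14 = 19)
a*(14 + P) = -16*(14 + 19) = -16*33 = -528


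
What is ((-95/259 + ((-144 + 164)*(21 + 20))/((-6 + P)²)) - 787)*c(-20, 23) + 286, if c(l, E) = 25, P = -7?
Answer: -843767794/43771 ≈ -19277.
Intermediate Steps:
((-95/259 + ((-144 + 164)*(21 + 20))/((-6 + P)²)) - 787)*c(-20, 23) + 286 = ((-95/259 + ((-144 + 164)*(21 + 20))/((-6 - 7)²)) - 787)*25 + 286 = ((-95*1/259 + (20*41)/((-13)²)) - 787)*25 + 286 = ((-95/259 + 820/169) - 787)*25 + 286 = (196325/43771 - 787)*25 + 286 = -34251452/43771*25 + 286 = -856286300/43771 + 286 = -843767794/43771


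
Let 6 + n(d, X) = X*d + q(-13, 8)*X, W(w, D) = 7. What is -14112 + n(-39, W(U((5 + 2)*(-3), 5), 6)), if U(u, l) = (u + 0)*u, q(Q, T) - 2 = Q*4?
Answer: -14741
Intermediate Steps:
q(Q, T) = 2 + 4*Q (q(Q, T) = 2 + Q*4 = 2 + 4*Q)
U(u, l) = u² (U(u, l) = u*u = u²)
n(d, X) = -6 - 50*X + X*d (n(d, X) = -6 + (X*d + (2 + 4*(-13))*X) = -6 + (X*d + (2 - 52)*X) = -6 + (X*d - 50*X) = -6 + (-50*X + X*d) = -6 - 50*X + X*d)
-14112 + n(-39, W(U((5 + 2)*(-3), 5), 6)) = -14112 + (-6 - 50*7 + 7*(-39)) = -14112 + (-6 - 350 - 273) = -14112 - 629 = -14741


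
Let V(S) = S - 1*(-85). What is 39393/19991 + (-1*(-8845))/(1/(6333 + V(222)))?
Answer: 1174087462193/19991 ≈ 5.8731e+7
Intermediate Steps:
V(S) = 85 + S (V(S) = S + 85 = 85 + S)
39393/19991 + (-1*(-8845))/(1/(6333 + V(222))) = 39393/19991 + (-1*(-8845))/(1/(6333 + (85 + 222))) = 39393*(1/19991) + 8845/(1/(6333 + 307)) = 39393/19991 + 8845/(1/6640) = 39393/19991 + 8845*6640 = 39393/19991 + 58730800 = 1174087462193/19991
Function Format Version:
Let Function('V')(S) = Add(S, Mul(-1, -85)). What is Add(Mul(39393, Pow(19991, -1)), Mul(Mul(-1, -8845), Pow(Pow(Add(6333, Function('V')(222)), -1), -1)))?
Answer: Rational(1174087462193, 19991) ≈ 5.8731e+7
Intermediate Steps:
Function('V')(S) = Add(85, S) (Function('V')(S) = Add(S, 85) = Add(85, S))
Add(Mul(39393, Pow(19991, -1)), Mul(Mul(-1, -8845), Pow(Pow(Add(6333, Function('V')(222)), -1), -1))) = Add(Mul(39393, Pow(19991, -1)), Mul(Mul(-1, -8845), Pow(Pow(Add(6333, Add(85, 222)), -1), -1))) = Add(Mul(39393, Rational(1, 19991)), Mul(8845, Pow(Pow(Add(6333, 307), -1), -1))) = Add(Rational(39393, 19991), Mul(8845, Pow(Pow(6640, -1), -1))) = Add(Rational(39393, 19991), Mul(8845, Pow(Rational(1, 6640), -1))) = Add(Rational(39393, 19991), Mul(8845, 6640)) = Add(Rational(39393, 19991), 58730800) = Rational(1174087462193, 19991)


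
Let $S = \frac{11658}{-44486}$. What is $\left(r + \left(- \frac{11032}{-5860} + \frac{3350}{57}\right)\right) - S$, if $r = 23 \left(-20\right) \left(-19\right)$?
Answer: $\frac{563684053657}{64048335} \approx 8800.9$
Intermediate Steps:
$r = 8740$ ($r = \left(-460\right) \left(-19\right) = 8740$)
$S = - \frac{201}{767}$ ($S = 11658 \left(- \frac{1}{44486}\right) = - \frac{201}{767} \approx -0.26206$)
$\left(r + \left(- \frac{11032}{-5860} + \frac{3350}{57}\right)\right) - S = \left(8740 + \left(- \frac{11032}{-5860} + \frac{3350}{57}\right)\right) - - \frac{201}{767} = \left(8740 + \left(\left(-11032\right) \left(- \frac{1}{5860}\right) + 3350 \cdot \frac{1}{57}\right)\right) + \frac{201}{767} = \left(8740 + \left(\frac{2758}{1465} + \frac{3350}{57}\right)\right) + \frac{201}{767} = \left(8740 + \frac{5064956}{83505}\right) + \frac{201}{767} = \frac{734898656}{83505} + \frac{201}{767} = \frac{563684053657}{64048335}$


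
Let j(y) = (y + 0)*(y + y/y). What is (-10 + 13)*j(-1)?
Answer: 0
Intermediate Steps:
j(y) = y*(1 + y) (j(y) = y*(y + 1) = y*(1 + y))
(-10 + 13)*j(-1) = (-10 + 13)*(-(1 - 1)) = 3*(-1*0) = 3*0 = 0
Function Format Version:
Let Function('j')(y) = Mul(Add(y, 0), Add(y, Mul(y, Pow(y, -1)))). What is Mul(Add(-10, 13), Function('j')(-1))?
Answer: 0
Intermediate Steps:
Function('j')(y) = Mul(y, Add(1, y)) (Function('j')(y) = Mul(y, Add(y, 1)) = Mul(y, Add(1, y)))
Mul(Add(-10, 13), Function('j')(-1)) = Mul(Add(-10, 13), Mul(-1, Add(1, -1))) = Mul(3, Mul(-1, 0)) = Mul(3, 0) = 0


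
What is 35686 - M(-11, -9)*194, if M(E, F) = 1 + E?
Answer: 37626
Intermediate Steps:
35686 - M(-11, -9)*194 = 35686 - (1 - 11)*194 = 35686 - (-10)*194 = 35686 - 1*(-1940) = 35686 + 1940 = 37626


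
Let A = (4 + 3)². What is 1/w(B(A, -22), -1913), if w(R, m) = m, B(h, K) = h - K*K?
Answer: -1/1913 ≈ -0.00052274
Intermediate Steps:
A = 49 (A = 7² = 49)
B(h, K) = h - K²
1/w(B(A, -22), -1913) = 1/(-1913) = -1/1913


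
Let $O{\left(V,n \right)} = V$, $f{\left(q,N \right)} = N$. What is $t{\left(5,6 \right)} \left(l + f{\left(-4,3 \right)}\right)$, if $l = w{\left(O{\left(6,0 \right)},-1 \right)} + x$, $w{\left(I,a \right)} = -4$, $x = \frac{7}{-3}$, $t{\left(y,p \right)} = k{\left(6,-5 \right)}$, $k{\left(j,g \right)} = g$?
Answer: $\frac{50}{3} \approx 16.667$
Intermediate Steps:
$t{\left(y,p \right)} = -5$
$x = - \frac{7}{3}$ ($x = 7 \left(- \frac{1}{3}\right) = - \frac{7}{3} \approx -2.3333$)
$l = - \frac{19}{3}$ ($l = -4 - \frac{7}{3} = - \frac{19}{3} \approx -6.3333$)
$t{\left(5,6 \right)} \left(l + f{\left(-4,3 \right)}\right) = - 5 \left(- \frac{19}{3} + 3\right) = \left(-5\right) \left(- \frac{10}{3}\right) = \frac{50}{3}$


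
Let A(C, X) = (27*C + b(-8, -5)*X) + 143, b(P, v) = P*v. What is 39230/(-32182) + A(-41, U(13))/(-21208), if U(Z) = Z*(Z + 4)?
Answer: -12334719/7755862 ≈ -1.5904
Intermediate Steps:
U(Z) = Z*(4 + Z)
A(C, X) = 143 + 27*C + 40*X (A(C, X) = (27*C + (-8*(-5))*X) + 143 = (27*C + 40*X) + 143 = 143 + 27*C + 40*X)
39230/(-32182) + A(-41, U(13))/(-21208) = 39230/(-32182) + (143 + 27*(-41) + 40*(13*(4 + 13)))/(-21208) = 39230*(-1/32182) + (143 - 1107 + 40*(13*17))*(-1/21208) = -19615/16091 + (143 - 1107 + 40*221)*(-1/21208) = -19615/16091 + (143 - 1107 + 8840)*(-1/21208) = -19615/16091 + 7876*(-1/21208) = -19615/16091 - 179/482 = -12334719/7755862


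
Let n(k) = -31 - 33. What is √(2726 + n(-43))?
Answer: 11*√22 ≈ 51.595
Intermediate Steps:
n(k) = -64
√(2726 + n(-43)) = √(2726 - 64) = √2662 = 11*√22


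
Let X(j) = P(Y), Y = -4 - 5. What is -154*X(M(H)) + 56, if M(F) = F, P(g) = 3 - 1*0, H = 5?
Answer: -406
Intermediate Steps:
Y = -9
P(g) = 3 (P(g) = 3 + 0 = 3)
X(j) = 3
-154*X(M(H)) + 56 = -154*3 + 56 = -462 + 56 = -406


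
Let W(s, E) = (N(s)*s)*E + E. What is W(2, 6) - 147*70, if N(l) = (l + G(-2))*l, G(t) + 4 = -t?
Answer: -10284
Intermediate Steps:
G(t) = -4 - t
N(l) = l*(-2 + l) (N(l) = (l + (-4 - 1*(-2)))*l = (l + (-4 + 2))*l = (l - 2)*l = (-2 + l)*l = l*(-2 + l))
W(s, E) = E + E*s²*(-2 + s) (W(s, E) = ((s*(-2 + s))*s)*E + E = (s²*(-2 + s))*E + E = E*s²*(-2 + s) + E = E + E*s²*(-2 + s))
W(2, 6) - 147*70 = 6*(1 + 2²*(-2 + 2)) - 147*70 = 6*(1 + 4*0) - 10290 = 6*(1 + 0) - 10290 = 6*1 - 10290 = 6 - 10290 = -10284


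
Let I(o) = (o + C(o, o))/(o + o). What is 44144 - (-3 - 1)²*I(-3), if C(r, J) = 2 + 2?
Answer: 132440/3 ≈ 44147.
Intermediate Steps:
C(r, J) = 4
I(o) = (4 + o)/(2*o) (I(o) = (o + 4)/(o + o) = (4 + o)/((2*o)) = (4 + o)*(1/(2*o)) = (4 + o)/(2*o))
44144 - (-3 - 1)²*I(-3) = 44144 - (-3 - 1)²*(½)*(4 - 3)/(-3) = 44144 - (-4)²*(½)*(-⅓)*1 = 44144 - 16*(-1)/6 = 44144 - 1*(-8/3) = 44144 + 8/3 = 132440/3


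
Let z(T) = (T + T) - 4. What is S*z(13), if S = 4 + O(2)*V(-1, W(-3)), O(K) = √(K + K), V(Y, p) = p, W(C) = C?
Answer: -44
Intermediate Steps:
z(T) = -4 + 2*T (z(T) = 2*T - 4 = -4 + 2*T)
O(K) = √2*√K (O(K) = √(2*K) = √2*√K)
S = -2 (S = 4 + (√2*√2)*(-3) = 4 + 2*(-3) = 4 - 6 = -2)
S*z(13) = -2*(-4 + 2*13) = -2*(-4 + 26) = -2*22 = -44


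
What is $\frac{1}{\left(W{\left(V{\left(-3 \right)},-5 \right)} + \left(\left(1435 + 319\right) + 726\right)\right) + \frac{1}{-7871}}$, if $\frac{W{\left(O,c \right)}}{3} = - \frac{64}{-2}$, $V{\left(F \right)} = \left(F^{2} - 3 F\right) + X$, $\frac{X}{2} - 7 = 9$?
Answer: $\frac{7871}{20275695} \approx 0.0003882$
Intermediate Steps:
$X = 32$ ($X = 14 + 2 \cdot 9 = 14 + 18 = 32$)
$V{\left(F \right)} = 32 + F^{2} - 3 F$ ($V{\left(F \right)} = \left(F^{2} - 3 F\right) + 32 = 32 + F^{2} - 3 F$)
$W{\left(O,c \right)} = 96$ ($W{\left(O,c \right)} = 3 \left(- \frac{64}{-2}\right) = 3 \left(\left(-64\right) \left(- \frac{1}{2}\right)\right) = 3 \cdot 32 = 96$)
$\frac{1}{\left(W{\left(V{\left(-3 \right)},-5 \right)} + \left(\left(1435 + 319\right) + 726\right)\right) + \frac{1}{-7871}} = \frac{1}{\left(96 + \left(\left(1435 + 319\right) + 726\right)\right) + \frac{1}{-7871}} = \frac{1}{\left(96 + \left(1754 + 726\right)\right) - \frac{1}{7871}} = \frac{1}{\left(96 + 2480\right) - \frac{1}{7871}} = \frac{1}{2576 - \frac{1}{7871}} = \frac{1}{\frac{20275695}{7871}} = \frac{7871}{20275695}$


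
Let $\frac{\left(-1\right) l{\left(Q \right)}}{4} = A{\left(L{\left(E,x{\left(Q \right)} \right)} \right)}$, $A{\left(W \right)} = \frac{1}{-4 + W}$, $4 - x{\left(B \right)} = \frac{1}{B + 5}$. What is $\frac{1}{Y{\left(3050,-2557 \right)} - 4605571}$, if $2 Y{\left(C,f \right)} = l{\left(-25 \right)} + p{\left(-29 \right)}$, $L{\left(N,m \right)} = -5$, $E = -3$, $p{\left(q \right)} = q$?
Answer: $- \frac{18}{82900535} \approx -2.1713 \cdot 10^{-7}$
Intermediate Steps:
$x{\left(B \right)} = 4 - \frac{1}{5 + B}$ ($x{\left(B \right)} = 4 - \frac{1}{B + 5} = 4 - \frac{1}{5 + B}$)
$l{\left(Q \right)} = \frac{4}{9}$ ($l{\left(Q \right)} = - \frac{4}{-4 - 5} = - \frac{4}{-9} = \left(-4\right) \left(- \frac{1}{9}\right) = \frac{4}{9}$)
$Y{\left(C,f \right)} = - \frac{257}{18}$ ($Y{\left(C,f \right)} = \frac{\frac{4}{9} - 29}{2} = \frac{1}{2} \left(- \frac{257}{9}\right) = - \frac{257}{18}$)
$\frac{1}{Y{\left(3050,-2557 \right)} - 4605571} = \frac{1}{- \frac{257}{18} - 4605571} = \frac{1}{- \frac{82900535}{18}} = - \frac{18}{82900535}$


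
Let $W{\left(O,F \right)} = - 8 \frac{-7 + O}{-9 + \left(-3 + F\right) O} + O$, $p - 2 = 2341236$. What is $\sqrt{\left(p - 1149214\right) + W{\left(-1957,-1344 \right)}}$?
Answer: $\frac{\sqrt{2067403754701735035}}{1318035} \approx 1090.9$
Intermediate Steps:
$p = 2341238$ ($p = 2 + 2341236 = 2341238$)
$W{\left(O,F \right)} = O - \frac{8 \left(-7 + O\right)}{-9 + O \left(-3 + F\right)}$ ($W{\left(O,F \right)} = - 8 \frac{-7 + O}{-9 + O \left(-3 + F\right)} + O = - \frac{8 \left(-7 + O\right)}{-9 + O \left(-3 + F\right)} + O = O - \frac{8 \left(-7 + O\right)}{-9 + O \left(-3 + F\right)}$)
$\sqrt{\left(p - 1149214\right) + W{\left(-1957,-1344 \right)}} = \sqrt{\left(2341238 - 1149214\right) + \frac{-56 + 3 \left(-1957\right)^{2} + 17 \left(-1957\right) - - 1344 \left(-1957\right)^{2}}{9 + 3 \left(-1957\right) - \left(-1344\right) \left(-1957\right)}} = \sqrt{1192024 + \frac{-56 + 3 \cdot 3829849 - 33269 - \left(-1344\right) 3829849}{9 - 5871 - 2630208}} = \sqrt{1192024 + \frac{-56 + 11489547 - 33269 + 5147317056}{-2636070}} = \sqrt{1192024 - \frac{2579386639}{1318035}} = \sqrt{\frac{1568549966201}{1318035}} = \frac{\sqrt{2067403754701735035}}{1318035}$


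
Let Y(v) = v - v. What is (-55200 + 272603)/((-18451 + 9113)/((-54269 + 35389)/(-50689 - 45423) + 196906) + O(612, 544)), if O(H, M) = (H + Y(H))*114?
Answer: 18367688780669/5894472660395 ≈ 3.1161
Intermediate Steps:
Y(v) = 0
O(H, M) = 114*H (O(H, M) = (H + 0)*114 = H*114 = 114*H)
(-55200 + 272603)/((-18451 + 9113)/((-54269 + 35389)/(-50689 - 45423) + 196906) + O(612, 544)) = (-55200 + 272603)/((-18451 + 9113)/((-54269 + 35389)/(-50689 - 45423) + 196906) + 114*612) = 217403/(-9338/(-18880/(-96112) + 196906) + 69768) = 217403/(-9338/(-18880*(-1/96112) + 196906) + 69768) = 217403/(-9338/(1180/6007 + 196906) + 69768) = 217403/(-9338/1182815522/6007 + 69768) = 217403/(-9338*6007/1182815522 + 69768) = 217403/(-4006669/84486823 + 69768) = 217403/(5894472660395/84486823) = 217403*(84486823/5894472660395) = 18367688780669/5894472660395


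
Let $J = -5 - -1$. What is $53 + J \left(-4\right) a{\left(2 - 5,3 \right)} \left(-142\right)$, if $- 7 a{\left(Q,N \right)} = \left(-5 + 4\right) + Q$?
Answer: $- \frac{8717}{7} \approx -1245.3$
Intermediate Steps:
$a{\left(Q,N \right)} = \frac{1}{7} - \frac{Q}{7}$ ($a{\left(Q,N \right)} = - \frac{\left(-5 + 4\right) + Q}{7} = - \frac{-1 + Q}{7} = \frac{1}{7} - \frac{Q}{7}$)
$J = -4$ ($J = -5 + 1 = -4$)
$53 + J \left(-4\right) a{\left(2 - 5,3 \right)} \left(-142\right) = 53 + \left(-4\right) \left(-4\right) \left(\frac{1}{7} - \frac{2 - 5}{7}\right) \left(-142\right) = 53 + 16 \left(\frac{1}{7} - \frac{2 - 5}{7}\right) \left(-142\right) = 53 + 16 \left(\frac{1}{7} - - \frac{3}{7}\right) \left(-142\right) = 53 + 16 \left(\frac{1}{7} + \frac{3}{7}\right) \left(-142\right) = 53 + 16 \cdot \frac{4}{7} \left(-142\right) = 53 + \frac{64}{7} \left(-142\right) = 53 - \frac{9088}{7} = - \frac{8717}{7}$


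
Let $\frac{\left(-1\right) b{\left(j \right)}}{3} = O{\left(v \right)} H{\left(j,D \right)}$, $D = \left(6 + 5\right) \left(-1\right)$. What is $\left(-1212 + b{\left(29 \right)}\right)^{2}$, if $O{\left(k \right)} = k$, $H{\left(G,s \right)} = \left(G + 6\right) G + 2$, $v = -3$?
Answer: $63059481$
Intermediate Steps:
$D = -11$ ($D = 11 \left(-1\right) = -11$)
$H{\left(G,s \right)} = 2 + G \left(6 + G\right)$ ($H{\left(G,s \right)} = \left(6 + G\right) G + 2 = G \left(6 + G\right) + 2 = 2 + G \left(6 + G\right)$)
$b{\left(j \right)} = 18 + 9 j^{2} + 54 j$ ($b{\left(j \right)} = - 3 \left(- 3 \left(2 + j^{2} + 6 j\right)\right) = - 3 \left(-6 - 18 j - 3 j^{2}\right) = 18 + 9 j^{2} + 54 j$)
$\left(-1212 + b{\left(29 \right)}\right)^{2} = \left(-1212 + \left(18 + 9 \cdot 29^{2} + 54 \cdot 29\right)\right)^{2} = \left(-1212 + \left(18 + 9 \cdot 841 + 1566\right)\right)^{2} = \left(-1212 + \left(18 + 7569 + 1566\right)\right)^{2} = \left(-1212 + 9153\right)^{2} = 7941^{2} = 63059481$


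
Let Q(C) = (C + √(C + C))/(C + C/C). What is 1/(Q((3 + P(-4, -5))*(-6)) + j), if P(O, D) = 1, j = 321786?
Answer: 28370891/9129385135742 + 23*I*√3/13694077703613 ≈ 3.1076e-6 + 2.9091e-12*I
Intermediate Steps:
Q(C) = (C + √2*√C)/(1 + C) (Q(C) = (C + √(2*C))/(C + 1) = (C + √2*√C)/(1 + C))
1/(Q((3 + P(-4, -5))*(-6)) + j) = 1/(((3 + 1)*(-6) + √2*√((3 + 1)*(-6)))/(1 + (3 + 1)*(-6)) + 321786) = 1/((4*(-6) + √2*√(4*(-6)))/(1 + 4*(-6)) + 321786) = 1/((-24 + √2*√(-24))/(1 - 24) + 321786) = 1/((-24 + √2*(2*I*√6))/(-23) + 321786) = 1/(-(-24 + 4*I*√3)/23 + 321786) = 1/((24/23 - 4*I*√3/23) + 321786) = 1/(7401102/23 - 4*I*√3/23)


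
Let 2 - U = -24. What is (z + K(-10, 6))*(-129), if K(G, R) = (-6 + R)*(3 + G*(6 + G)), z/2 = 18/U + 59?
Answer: -200208/13 ≈ -15401.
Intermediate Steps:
U = 26 (U = 2 - 1*(-24) = 2 + 24 = 26)
z = 1552/13 (z = 2*(18/26 + 59) = 2*(18*(1/26) + 59) = 2*(9/13 + 59) = 2*(776/13) = 1552/13 ≈ 119.38)
(z + K(-10, 6))*(-129) = (1552/13 + (-18 - 36*(-10) - 6*(-10)**2 + 3*6 + 6*(-10)**2 + 6*(-10)*6))*(-129) = (1552/13 + (-18 + 360 - 6*100 + 18 + 6*100 - 360))*(-129) = (1552/13 + (-18 + 360 - 600 + 18 + 600 - 360))*(-129) = (1552/13 + 0)*(-129) = (1552/13)*(-129) = -200208/13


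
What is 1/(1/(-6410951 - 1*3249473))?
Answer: -9660424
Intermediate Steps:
1/(1/(-6410951 - 1*3249473)) = 1/(1/(-6410951 - 3249473)) = 1/(1/(-9660424)) = 1/(-1/9660424) = -9660424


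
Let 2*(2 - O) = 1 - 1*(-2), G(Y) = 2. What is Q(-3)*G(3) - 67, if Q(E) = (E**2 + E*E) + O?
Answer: -30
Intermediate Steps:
O = 1/2 (O = 2 - (1 - 1*(-2))/2 = 2 - (1 + 2)/2 = 2 - 1/2*3 = 2 - 3/2 = 1/2 ≈ 0.50000)
Q(E) = 1/2 + 2*E**2 (Q(E) = (E**2 + E*E) + 1/2 = (E**2 + E**2) + 1/2 = 2*E**2 + 1/2 = 1/2 + 2*E**2)
Q(-3)*G(3) - 67 = (1/2 + 2*(-3)**2)*2 - 67 = (1/2 + 2*9)*2 - 67 = (1/2 + 18)*2 - 67 = (37/2)*2 - 67 = 37 - 67 = -30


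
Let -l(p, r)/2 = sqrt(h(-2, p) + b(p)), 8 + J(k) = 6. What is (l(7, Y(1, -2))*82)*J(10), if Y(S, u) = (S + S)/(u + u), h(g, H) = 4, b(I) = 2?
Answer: 328*sqrt(6) ≈ 803.43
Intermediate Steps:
J(k) = -2 (J(k) = -8 + 6 = -2)
Y(S, u) = S/u (Y(S, u) = (2*S)/((2*u)) = (2*S)*(1/(2*u)) = S/u)
l(p, r) = -2*sqrt(6) (l(p, r) = -2*sqrt(4 + 2) = -2*sqrt(6))
(l(7, Y(1, -2))*82)*J(10) = (-2*sqrt(6)*82)*(-2) = -164*sqrt(6)*(-2) = 328*sqrt(6)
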